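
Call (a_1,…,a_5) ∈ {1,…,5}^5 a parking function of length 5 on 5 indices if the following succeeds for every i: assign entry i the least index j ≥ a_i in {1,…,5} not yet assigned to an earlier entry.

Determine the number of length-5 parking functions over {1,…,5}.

1296

#PF = (5+1−5)·(5+1)^{5−1} = 1×1296 = 1296 [KW]
Check (5,3,2,1,4) → sorted (1,2,3,4,5): b_i ≤ i ∀i, a PF.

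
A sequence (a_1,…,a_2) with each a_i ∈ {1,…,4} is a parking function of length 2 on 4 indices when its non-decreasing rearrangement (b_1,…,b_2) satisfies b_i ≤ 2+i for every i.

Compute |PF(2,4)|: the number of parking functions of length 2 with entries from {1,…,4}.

|PF(2,4)| = (5−2)·5^(2−1) = 3·5 = 15
Check (2,3) → sorted (2,3): b_i ≤ 2+i ∀i, a PF.

15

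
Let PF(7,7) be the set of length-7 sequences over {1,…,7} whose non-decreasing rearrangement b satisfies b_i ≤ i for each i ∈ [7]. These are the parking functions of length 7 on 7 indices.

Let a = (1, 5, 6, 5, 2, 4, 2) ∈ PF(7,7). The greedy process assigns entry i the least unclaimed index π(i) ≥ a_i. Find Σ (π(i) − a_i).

Σπ(i) = 1+…+7 = 28; Σa = 1+5+6+5+2+4+2 = 25; disp = 28−25 = 3.

3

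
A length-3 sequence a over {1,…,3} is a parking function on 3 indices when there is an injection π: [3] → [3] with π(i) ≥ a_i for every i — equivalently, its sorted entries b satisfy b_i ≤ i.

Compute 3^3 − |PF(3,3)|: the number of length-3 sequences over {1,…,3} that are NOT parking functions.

11

#PF = 1·4^2 = 1 · 16 = 16
One tuple (3,3,2) → sorted (2,3,3): b_1=2>1, not a PF.
Total 27; non-PF = 27−16 = 11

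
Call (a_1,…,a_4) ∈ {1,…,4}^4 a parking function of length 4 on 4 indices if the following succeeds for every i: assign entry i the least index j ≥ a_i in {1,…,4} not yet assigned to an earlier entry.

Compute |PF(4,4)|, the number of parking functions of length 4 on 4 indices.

125

|PF(4,4)| = (4−4+1)·(4+1)^(4−1) = 1 · 125 = 125 (Pollak)
Example (3,1,2,4) → sorted (1,2,3,4): b_i ≤ i ∀i, a PF.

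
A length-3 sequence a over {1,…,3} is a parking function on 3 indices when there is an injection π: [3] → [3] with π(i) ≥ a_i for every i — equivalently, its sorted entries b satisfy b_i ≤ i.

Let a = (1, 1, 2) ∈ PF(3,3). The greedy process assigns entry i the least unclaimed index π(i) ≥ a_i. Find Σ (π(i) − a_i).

Σπ(i) = 1+…+3 = 6; Σa = 1+1+2 = 4; disp = 6−4 = 2.

2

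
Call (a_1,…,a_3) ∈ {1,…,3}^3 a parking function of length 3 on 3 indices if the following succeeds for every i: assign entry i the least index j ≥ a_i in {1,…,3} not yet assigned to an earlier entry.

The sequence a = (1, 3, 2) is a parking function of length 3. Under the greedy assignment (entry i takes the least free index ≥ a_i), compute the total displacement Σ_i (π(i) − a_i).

0

Σπ = 6 ({1..3} each once); Σa = 1+3+2 = 6; disp = 6−6 = 0.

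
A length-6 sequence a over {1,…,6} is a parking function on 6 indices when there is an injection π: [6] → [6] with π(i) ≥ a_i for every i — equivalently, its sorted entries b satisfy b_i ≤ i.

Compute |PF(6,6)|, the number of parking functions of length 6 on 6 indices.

16807

Count = (6−6+1)·(6+1)^(6−1) = 1·16807 = 16807
Check (2,2,1,3,6,2) → sorted (1,2,2,2,3,6): b_i ≤ i ∀i, a PF.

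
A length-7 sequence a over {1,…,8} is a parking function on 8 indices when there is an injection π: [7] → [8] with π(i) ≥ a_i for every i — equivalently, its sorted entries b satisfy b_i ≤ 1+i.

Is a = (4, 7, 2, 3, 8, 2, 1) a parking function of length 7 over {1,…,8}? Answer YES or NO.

YES

Order a: b = (1, 2, 2, 3, 4, 7, 8).
  b_1=1 ≤ 2
  b_2=2 ≤ 3
  b_3=2 ≤ 4
  b_4=3 ≤ 5
  b_5=4 ≤ 6
  b_6=7 ≤ 7
  b_7=8 ≤ 8
All bounds hold ⇒ YES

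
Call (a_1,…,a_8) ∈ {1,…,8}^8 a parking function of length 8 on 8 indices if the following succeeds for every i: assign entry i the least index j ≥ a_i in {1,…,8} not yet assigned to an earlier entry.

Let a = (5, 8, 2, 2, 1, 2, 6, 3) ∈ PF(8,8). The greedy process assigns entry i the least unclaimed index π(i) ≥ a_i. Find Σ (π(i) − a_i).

Σπ = 36 ({1..8} each once); Σa = 5+8+2+2+1+2+6+3 = 29; disp = 36−29 = 7.

7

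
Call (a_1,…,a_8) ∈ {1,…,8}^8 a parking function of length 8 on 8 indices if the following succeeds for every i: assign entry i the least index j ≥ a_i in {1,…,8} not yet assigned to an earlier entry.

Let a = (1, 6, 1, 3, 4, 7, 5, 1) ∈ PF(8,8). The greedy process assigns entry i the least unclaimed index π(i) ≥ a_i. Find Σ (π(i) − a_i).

Σπ = 36 ({1..8} each once); Σa = 1+6+1+3+4+7+5+1 = 28; disp = 36−28 = 8.

8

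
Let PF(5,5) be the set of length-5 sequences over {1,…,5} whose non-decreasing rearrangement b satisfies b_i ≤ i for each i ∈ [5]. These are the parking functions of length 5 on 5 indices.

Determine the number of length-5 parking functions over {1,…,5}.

1296

#PF = (5+1−5)·(5+1)^{5−1} = 1×1296 = 1296 [KW]
Check (4,1,5,2,1) → sorted (1,1,2,4,5): b_i ≤ i ∀i, a PF.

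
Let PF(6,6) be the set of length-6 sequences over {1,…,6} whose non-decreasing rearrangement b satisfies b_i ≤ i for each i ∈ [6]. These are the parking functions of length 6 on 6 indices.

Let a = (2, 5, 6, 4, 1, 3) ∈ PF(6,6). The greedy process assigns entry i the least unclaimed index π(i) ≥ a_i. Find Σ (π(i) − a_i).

0

Σπ(i) = 1+…+6 = 21; Σa = 2+5+6+4+1+3 = 21; disp = 21−21 = 0.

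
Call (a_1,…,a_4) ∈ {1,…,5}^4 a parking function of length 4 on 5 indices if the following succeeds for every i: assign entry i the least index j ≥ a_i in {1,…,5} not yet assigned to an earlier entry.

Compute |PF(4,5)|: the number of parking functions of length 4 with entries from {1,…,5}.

432

|PF| = (5−4+1)·(5+1)^(4−1) = 2×216 = 432 [KW]
E.g. (2,3,2,3) → sorted (2,2,3,3): b_i ≤ 1+i ∀i, a PF.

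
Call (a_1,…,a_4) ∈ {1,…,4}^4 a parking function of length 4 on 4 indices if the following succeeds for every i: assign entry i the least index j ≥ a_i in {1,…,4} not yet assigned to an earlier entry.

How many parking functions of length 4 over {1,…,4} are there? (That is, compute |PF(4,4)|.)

125

|PF(4,4)| = (5−4)·5^(4−1) = 1 · 125 = 125 (Konheim–Weiss)
One tuple (1,1,3,3) → sorted (1,1,3,3): b_i ≤ i ∀i, a PF.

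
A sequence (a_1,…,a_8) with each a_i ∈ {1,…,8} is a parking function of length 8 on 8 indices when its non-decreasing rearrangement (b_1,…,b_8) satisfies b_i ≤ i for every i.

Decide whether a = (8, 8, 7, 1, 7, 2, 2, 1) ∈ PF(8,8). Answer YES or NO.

NO

Sorted: b = (1, 1, 2, 2, 7, 7, 8, 8).
  b_1=1 ≤ 1
  b_2=1 ≤ 2
  b_3=2 ≤ 3
  b_4=2 ≤ 4
  b_5=7 > 5
  fails at i=5 ⇒ NO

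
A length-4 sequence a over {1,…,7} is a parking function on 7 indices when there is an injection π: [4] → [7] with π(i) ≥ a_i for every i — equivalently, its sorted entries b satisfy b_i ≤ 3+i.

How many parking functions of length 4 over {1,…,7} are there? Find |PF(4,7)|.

#PF = (7+1−4)·(7+1)^{4−1} = 4 · 512 = 2048 [KW]
E.g. (4,3,1,2) → sorted (1,2,3,4): b_i ≤ 3+i ∀i, a PF.

2048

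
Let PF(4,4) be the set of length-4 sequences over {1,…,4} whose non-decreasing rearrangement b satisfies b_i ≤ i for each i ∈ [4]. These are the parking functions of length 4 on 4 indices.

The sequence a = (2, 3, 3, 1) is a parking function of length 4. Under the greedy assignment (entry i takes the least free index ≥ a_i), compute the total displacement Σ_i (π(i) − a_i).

Σπ(i) = 1+…+4 = 10; Σa = 2+3+3+1 = 9; disp = 10−9 = 1.

1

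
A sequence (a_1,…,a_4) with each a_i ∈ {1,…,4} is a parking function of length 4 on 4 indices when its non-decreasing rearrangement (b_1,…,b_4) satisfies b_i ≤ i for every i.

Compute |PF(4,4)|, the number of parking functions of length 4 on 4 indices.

125

|PF(4,4)| = (4+1−4)·(4+1)^{4−1} = 1 · 125 = 125 (Pollak)
Example (1,1,3,2) → sorted (1,1,2,3): b_i ≤ i ∀i, a PF.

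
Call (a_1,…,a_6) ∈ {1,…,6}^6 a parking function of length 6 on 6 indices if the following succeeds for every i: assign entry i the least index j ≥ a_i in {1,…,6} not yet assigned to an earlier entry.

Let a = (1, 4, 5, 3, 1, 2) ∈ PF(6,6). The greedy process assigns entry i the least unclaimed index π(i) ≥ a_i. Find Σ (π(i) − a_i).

Σπ = 21 ({1..6} each once); Σa = 1+4+5+3+1+2 = 16; disp = 21−16 = 5.

5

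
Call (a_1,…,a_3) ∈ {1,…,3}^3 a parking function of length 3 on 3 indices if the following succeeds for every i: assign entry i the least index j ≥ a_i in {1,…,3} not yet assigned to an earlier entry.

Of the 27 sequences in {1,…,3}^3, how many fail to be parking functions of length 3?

11

#PF = (4−3)·4^(3−1) = 1 · 16 = 16 (Pollak)
One tuple (3,2,3) → sorted (2,3,3): b_1=2>1, not a PF.
So 27 − 16 = 11 fail.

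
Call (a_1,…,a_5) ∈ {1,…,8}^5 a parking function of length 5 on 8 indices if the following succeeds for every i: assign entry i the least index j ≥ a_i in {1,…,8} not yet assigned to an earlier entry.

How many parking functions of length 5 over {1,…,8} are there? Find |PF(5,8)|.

|PF(5,8)| = (8−5+1)·(8+1)^(5−1) = 4×6561 = 26244 (Pollak)
Example (7,5,7,3,1) → sorted (1,3,5,7,7): b_i ≤ 3+i ∀i, a PF.

26244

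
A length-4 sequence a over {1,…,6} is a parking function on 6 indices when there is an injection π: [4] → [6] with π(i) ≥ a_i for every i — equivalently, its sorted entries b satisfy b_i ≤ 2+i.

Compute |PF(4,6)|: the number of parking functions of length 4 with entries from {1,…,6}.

1029

Count = 3·7^3 = 3·343 = 1029
Example (2,2,3,4) → sorted (2,2,3,4): b_i ≤ 2+i ∀i, a PF.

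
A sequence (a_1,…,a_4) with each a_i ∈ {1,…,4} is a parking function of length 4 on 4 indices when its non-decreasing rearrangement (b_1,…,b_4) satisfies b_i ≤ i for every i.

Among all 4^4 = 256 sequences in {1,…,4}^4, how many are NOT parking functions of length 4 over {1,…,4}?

131

#PF = 1·5^3 = 1×125 = 125 [KW]
E.g. (4,3,4,2) → sorted (2,3,4,4): b_1=2>1, not a PF.
Total 256; non-PF = 256−125 = 131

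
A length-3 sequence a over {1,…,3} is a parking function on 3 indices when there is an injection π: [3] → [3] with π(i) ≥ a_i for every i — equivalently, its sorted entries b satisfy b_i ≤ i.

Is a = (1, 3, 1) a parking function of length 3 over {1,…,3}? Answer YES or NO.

YES

Rearranged: b = (1, 1, 3).
  b_1=1 ≤ 1
  b_2=1 ≤ 2
  b_3=3 ≤ 3
All bounds hold ⇒ YES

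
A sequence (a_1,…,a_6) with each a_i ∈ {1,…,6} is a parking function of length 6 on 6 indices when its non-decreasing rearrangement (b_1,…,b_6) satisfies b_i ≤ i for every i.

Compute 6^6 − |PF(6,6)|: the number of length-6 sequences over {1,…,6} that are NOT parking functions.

|PF(6,6)| = 1·7^5 = 1×16807 = 16807 [KW]
Check (6,6,4,2,6,1) → sorted (1,2,4,6,6,6): b_3=4>3, not a PF.
So 46656 − 16807 = 29849 fail.

29849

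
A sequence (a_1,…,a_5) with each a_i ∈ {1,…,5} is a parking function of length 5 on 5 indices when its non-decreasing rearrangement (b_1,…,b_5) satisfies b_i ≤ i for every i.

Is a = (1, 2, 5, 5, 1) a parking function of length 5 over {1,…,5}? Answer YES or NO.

NO

Rearranged: b = (1, 1, 2, 5, 5).
  b_1=1 ≤ 1
  b_2=1 ≤ 2
  b_3=2 ≤ 3
  b_4=5 > 4
  fails at i=4 ⇒ NO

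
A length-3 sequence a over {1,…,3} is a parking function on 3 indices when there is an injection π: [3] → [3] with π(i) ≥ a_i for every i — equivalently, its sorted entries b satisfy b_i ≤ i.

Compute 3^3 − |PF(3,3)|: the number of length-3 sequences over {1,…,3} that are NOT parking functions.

11

#PF = 1·4^2 = 1·16 = 16 (Konheim–Weiss)
Example (3,2,3) → sorted (2,3,3): b_1=2>1, not a PF.
Total 27; non-PF = 27−16 = 11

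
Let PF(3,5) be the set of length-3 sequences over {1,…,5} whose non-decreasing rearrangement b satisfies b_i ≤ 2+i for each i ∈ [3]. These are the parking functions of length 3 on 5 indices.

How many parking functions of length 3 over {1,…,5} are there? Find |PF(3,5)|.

108

#PF = (5−3+1)·(5+1)^(3−1) = 3 · 36 = 108 (Konheim–Weiss)
Example (5,3,1) → sorted (1,3,5): b_i ≤ 2+i ∀i, a PF.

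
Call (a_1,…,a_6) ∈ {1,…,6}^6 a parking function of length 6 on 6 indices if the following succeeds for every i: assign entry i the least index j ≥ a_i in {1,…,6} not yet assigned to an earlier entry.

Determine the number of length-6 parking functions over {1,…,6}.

16807

|PF| = 1·7^5 = 1×16807 = 16807 (Konheim–Weiss)
Example (1,3,6,4,4,2) → sorted (1,2,3,4,4,6): b_i ≤ i ∀i, a PF.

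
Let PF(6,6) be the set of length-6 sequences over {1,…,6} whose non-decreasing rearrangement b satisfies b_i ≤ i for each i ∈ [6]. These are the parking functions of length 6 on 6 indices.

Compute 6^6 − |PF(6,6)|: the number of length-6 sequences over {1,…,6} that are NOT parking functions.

|PF| = (6−6+1)·(6+1)^(6−1) = 1·16807 = 16807 (Konheim–Weiss)
One tuple (6,5,5,5,1,5) → sorted (1,5,5,5,5,6): b_2=5>2, not a PF.
So 46656 − 16807 = 29849 fail.

29849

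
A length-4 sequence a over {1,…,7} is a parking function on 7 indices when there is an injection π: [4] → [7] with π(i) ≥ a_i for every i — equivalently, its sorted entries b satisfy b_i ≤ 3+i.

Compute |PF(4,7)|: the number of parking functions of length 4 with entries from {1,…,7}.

2048

|PF| = (8−4)·8^(4−1) = 4 · 512 = 2048 (Pollak)
Example (1,3,5,7) → sorted (1,3,5,7): b_i ≤ 3+i ∀i, a PF.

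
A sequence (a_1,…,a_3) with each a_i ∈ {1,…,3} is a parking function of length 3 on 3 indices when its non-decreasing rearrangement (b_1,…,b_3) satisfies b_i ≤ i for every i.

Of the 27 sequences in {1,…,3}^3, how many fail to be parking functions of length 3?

11

|PF(3,3)| = (3+1−3)·(3+1)^{3−1} = 1×16 = 16 [KW]
One tuple (2,3,3) → sorted (2,3,3): b_1=2>1, not a PF.
So 27 − 16 = 11 fail.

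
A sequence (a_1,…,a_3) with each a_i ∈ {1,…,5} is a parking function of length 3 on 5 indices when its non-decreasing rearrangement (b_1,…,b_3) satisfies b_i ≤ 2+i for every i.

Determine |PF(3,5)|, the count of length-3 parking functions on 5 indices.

108

Count = (5−3+1)·(5+1)^(3−1) = 3·36 = 108 (Konheim–Weiss)
Example (3,1,5) → sorted (1,3,5): b_i ≤ 2+i ∀i, a PF.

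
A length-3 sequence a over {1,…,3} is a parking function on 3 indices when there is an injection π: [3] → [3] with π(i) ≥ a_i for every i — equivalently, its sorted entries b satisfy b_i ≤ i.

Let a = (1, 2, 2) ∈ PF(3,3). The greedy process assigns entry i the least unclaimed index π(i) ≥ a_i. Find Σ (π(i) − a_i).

1

Σπ = 3·4/2 = 6 (π permutes [3]); Σa = 1+2+2 = 5; disp = 6−5 = 1.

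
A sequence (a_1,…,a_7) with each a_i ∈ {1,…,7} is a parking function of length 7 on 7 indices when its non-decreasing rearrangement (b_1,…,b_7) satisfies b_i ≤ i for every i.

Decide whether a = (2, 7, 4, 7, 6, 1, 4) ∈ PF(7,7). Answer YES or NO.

Sorted: b = (1, 2, 4, 4, 6, 7, 7).
  b_1=1 ≤ 1
  b_2=2 ≤ 2
  b_3=4 > 3
  fails at i=3 ⇒ NO

NO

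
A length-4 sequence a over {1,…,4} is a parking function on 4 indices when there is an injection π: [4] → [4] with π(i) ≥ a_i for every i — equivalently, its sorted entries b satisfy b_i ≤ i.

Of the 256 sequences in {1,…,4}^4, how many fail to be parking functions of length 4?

131

#PF = (4+1−4)·(4+1)^{4−1} = 1×125 = 125
E.g. (4,4,2,3) → sorted (2,3,4,4): b_1=2>1, not a PF.
Total 256; non-PF = 256−125 = 131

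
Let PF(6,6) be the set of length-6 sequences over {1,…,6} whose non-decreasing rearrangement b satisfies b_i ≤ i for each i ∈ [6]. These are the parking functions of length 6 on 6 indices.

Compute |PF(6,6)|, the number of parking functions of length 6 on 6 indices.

16807

Count = (6−6+1)·(6+1)^(6−1) = 1 · 16807 = 16807 [KW]
Check (3,5,2,4,6,1) → sorted (1,2,3,4,5,6): b_i ≤ i ∀i, a PF.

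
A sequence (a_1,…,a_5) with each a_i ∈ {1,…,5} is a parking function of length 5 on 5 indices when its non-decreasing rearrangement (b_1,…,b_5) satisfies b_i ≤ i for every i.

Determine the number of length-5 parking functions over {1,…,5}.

#PF = (5−5+1)·(5+1)^(5−1) = 1×1296 = 1296
E.g. (3,3,1,2,4) → sorted (1,2,3,3,4): b_i ≤ i ∀i, a PF.

1296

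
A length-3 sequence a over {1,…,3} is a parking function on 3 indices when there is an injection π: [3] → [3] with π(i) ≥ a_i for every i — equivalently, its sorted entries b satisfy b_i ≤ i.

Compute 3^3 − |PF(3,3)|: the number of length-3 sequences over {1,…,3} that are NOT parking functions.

Count = (3+1−3)·(3+1)^{3−1} = 1×16 = 16 (Pollak)
One tuple (3,3,2) → sorted (2,3,3): b_1=2>1, not a PF.
So 27 − 16 = 11 fail.

11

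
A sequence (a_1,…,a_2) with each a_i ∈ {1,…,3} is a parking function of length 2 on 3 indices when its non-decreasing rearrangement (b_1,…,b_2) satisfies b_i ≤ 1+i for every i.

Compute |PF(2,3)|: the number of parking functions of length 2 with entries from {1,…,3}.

8

Count = (3−2+1)·(3+1)^(2−1) = 2×4 = 8 [KW]
One tuple (2,1) → sorted (1,2): b_i ≤ 1+i ∀i, a PF.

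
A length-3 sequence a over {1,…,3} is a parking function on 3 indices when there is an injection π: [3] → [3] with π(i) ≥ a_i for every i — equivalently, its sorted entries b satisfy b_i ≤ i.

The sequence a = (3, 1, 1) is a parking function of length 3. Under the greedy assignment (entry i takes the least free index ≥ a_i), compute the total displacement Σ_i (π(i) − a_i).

1

Σπ = 6 ({1..3} each once); Σa = 3+1+1 = 5; disp = 6−5 = 1.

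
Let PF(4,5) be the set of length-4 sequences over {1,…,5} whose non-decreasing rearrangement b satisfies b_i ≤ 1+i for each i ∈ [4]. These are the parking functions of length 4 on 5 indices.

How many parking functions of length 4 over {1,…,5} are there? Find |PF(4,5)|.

432

|PF| = (6−4)·6^(4−1) = 2 · 216 = 432 (Pollak)
E.g. (4,1,5,3) → sorted (1,3,4,5): b_i ≤ 1+i ∀i, a PF.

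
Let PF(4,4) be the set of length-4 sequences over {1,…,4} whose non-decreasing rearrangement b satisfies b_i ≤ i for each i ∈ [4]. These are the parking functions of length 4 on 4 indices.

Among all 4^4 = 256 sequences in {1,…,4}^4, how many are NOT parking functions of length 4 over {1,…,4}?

131

Count = (4−4+1)·(4+1)^(4−1) = 1·125 = 125
One tuple (4,4,4,2) → sorted (2,4,4,4): b_1=2>1, not a PF.
Total 256; non-PF = 256−125 = 131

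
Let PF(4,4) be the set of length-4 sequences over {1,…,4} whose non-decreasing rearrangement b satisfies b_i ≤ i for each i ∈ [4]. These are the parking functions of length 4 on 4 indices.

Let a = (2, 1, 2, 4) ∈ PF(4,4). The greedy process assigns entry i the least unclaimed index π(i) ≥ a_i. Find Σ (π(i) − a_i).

Σπ(i) = 1+…+4 = 10; Σa = 2+1+2+4 = 9; disp = 10−9 = 1.

1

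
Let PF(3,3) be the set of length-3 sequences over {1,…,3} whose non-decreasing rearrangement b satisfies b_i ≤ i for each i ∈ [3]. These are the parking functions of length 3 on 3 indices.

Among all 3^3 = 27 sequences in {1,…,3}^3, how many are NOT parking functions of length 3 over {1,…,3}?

|PF| = 1·4^2 = 1·16 = 16 [KW]
One tuple (3,3,3) → sorted (3,3,3): b_1=3>1, not a PF.
3^3 − 16 = 27 − 16 = 11

11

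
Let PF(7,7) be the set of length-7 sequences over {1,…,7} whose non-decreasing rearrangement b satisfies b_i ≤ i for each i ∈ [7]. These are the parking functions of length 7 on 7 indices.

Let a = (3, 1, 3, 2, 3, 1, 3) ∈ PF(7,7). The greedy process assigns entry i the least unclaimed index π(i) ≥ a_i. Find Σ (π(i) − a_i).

12

Σπ(i) = 1+…+7 = 28; Σa = 3+1+3+2+3+1+3 = 16; disp = 28−16 = 12.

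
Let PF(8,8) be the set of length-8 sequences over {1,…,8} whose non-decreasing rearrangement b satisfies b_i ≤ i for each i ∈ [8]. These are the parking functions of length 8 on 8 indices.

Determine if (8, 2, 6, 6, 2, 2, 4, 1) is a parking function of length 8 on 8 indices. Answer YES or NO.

Sorted: b = (1, 2, 2, 2, 4, 6, 6, 8).
  b_1=1 ≤ 1
  b_2=2 ≤ 2
  b_3=2 ≤ 3
  b_4=2 ≤ 4
  b_5=4 ≤ 5
  b_6=6 ≤ 6
  b_7=6 ≤ 7
  b_8=8 ≤ 8
All bounds hold ⇒ YES

YES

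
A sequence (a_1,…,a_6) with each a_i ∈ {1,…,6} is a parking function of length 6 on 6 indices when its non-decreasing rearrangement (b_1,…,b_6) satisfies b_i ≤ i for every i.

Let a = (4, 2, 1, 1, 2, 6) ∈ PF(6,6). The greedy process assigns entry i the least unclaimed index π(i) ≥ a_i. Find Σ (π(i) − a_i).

Σπ = 21 ({1..6} each once); Σa = 4+2+1+1+2+6 = 16; disp = 21−16 = 5.

5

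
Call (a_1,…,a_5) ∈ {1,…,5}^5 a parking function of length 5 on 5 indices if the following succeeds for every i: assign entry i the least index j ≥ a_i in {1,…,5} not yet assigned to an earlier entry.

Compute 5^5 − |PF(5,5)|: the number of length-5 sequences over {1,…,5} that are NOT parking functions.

1829

Count = (5+1−5)·(5+1)^{5−1} = 1·1296 = 1296
One tuple (2,3,4,2,2) → sorted (2,2,2,3,4): b_1=2>1, not a PF.
5^5 − 1296 = 3125 − 1296 = 1829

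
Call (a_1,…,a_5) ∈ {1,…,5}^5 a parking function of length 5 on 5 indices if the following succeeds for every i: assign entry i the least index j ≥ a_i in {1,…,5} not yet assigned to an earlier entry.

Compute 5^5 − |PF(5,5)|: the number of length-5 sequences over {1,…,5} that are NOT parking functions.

1829

Count = 1·6^4 = 1×1296 = 1296 (Konheim–Weiss)
Check (2,5,5,1,5) → sorted (1,2,5,5,5): b_3=5>3, not a PF.
Total 3125; non-PF = 3125−1296 = 1829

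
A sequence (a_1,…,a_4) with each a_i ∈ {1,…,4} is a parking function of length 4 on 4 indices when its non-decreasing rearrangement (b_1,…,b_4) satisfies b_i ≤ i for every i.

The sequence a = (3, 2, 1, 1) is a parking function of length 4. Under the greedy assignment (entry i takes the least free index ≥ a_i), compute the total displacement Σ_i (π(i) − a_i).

Σπ(i) = 1+…+4 = 10; Σa = 3+2+1+1 = 7; disp = 10−7 = 3.

3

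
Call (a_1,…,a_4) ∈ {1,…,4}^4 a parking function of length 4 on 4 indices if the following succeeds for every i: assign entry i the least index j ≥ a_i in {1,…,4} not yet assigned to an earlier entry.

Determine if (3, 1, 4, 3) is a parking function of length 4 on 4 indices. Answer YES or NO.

Rearranged: b = (1, 3, 3, 4).
  b_1=1 ≤ 1
  b_2=3 > 2
  fails at i=2 ⇒ NO

NO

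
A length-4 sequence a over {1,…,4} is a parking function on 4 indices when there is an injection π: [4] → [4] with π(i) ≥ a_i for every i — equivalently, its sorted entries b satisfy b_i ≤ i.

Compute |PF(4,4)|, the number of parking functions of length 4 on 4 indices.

125

|PF(4,4)| = 1·5^3 = 1×125 = 125
Example (1,2,2,4) → sorted (1,2,2,4): b_i ≤ i ∀i, a PF.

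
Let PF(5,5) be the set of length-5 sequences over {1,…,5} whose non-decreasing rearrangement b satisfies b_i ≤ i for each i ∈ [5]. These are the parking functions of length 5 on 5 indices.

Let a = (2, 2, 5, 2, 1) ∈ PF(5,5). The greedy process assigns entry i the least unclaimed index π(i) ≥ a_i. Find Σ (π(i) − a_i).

3

Σπ = 15 ({1..5} each once); Σa = 2+2+5+2+1 = 12; disp = 15−12 = 3.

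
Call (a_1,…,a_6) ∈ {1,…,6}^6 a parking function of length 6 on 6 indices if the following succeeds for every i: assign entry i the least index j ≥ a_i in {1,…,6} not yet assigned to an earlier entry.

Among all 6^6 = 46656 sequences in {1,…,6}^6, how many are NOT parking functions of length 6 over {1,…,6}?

29849

|PF| = (6+1−6)·(6+1)^{6−1} = 1×16807 = 16807
One tuple (2,5,4,4,5,2) → sorted (2,2,4,4,5,5): b_1=2>1, not a PF.
So 46656 − 16807 = 29849 fail.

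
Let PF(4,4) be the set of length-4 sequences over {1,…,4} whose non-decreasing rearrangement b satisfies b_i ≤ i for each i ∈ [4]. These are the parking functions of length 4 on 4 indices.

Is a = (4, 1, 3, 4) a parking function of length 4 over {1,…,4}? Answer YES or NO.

Rearranged: b = (1, 3, 4, 4).
  b_1=1 ≤ 1
  b_2=3 > 2
  fails at i=2 ⇒ NO

NO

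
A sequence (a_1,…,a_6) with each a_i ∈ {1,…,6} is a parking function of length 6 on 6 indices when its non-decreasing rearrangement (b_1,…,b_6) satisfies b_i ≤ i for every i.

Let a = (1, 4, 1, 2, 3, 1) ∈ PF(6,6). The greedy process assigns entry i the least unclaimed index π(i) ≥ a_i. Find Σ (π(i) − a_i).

Σπ = 21 ({1..6} each once); Σa = 1+4+1+2+3+1 = 12; disp = 21−12 = 9.

9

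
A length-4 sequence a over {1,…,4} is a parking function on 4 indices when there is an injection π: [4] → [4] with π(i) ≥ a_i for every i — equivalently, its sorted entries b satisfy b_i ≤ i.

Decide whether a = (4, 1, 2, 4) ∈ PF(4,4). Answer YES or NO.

Rearranged: b = (1, 2, 4, 4).
  b_1=1 ≤ 1
  b_2=2 ≤ 2
  b_3=4 > 3
  fails at i=3 ⇒ NO

NO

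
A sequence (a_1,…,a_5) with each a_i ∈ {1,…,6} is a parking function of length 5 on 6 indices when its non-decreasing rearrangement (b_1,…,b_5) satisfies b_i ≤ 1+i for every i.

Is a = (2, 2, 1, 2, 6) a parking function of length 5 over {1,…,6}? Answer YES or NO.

Sorted: b = (1, 2, 2, 2, 6).
  b_1=1 ≤ 2
  b_2=2 ≤ 3
  b_3=2 ≤ 4
  b_4=2 ≤ 5
  b_5=6 ≤ 6
All bounds hold ⇒ YES

YES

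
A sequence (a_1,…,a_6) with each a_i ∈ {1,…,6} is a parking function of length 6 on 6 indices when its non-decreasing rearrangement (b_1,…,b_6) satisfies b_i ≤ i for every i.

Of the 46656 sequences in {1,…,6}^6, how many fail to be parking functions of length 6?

|PF(6,6)| = (7−6)·7^(6−1) = 1×16807 = 16807 (Konheim–Weiss)
E.g. (3,5,6,5,3,6) → sorted (3,3,5,5,6,6): b_1=3>1, not a PF.
6^6 − 16807 = 46656 − 16807 = 29849

29849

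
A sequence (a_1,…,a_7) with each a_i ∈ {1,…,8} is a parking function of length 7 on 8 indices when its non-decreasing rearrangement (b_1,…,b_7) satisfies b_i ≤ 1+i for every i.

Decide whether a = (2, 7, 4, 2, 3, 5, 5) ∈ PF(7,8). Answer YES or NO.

Rearranged: b = (2, 2, 3, 4, 5, 5, 7).
  b_1=2 ≤ 2
  b_2=2 ≤ 3
  b_3=3 ≤ 4
  b_4=4 ≤ 5
  b_5=5 ≤ 6
  b_6=5 ≤ 7
  b_7=7 ≤ 8
All bounds hold ⇒ YES

YES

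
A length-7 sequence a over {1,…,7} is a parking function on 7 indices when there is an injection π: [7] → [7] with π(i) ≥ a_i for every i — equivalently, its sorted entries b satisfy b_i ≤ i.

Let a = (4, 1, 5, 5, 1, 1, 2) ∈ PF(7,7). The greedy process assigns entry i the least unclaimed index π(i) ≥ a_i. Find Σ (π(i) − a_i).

9

Σπ(i) = 1+…+7 = 28; Σa = 4+1+5+5+1+1+2 = 19; disp = 28−19 = 9.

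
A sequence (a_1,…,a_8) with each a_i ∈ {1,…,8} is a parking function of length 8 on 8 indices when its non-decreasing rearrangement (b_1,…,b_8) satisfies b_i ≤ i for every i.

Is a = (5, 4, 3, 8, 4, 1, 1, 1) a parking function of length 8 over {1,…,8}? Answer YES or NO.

Rearranged: b = (1, 1, 1, 3, 4, 4, 5, 8).
  b_1=1 ≤ 1
  b_2=1 ≤ 2
  b_3=1 ≤ 3
  b_4=3 ≤ 4
  b_5=4 ≤ 5
  b_6=4 ≤ 6
  b_7=5 ≤ 7
  b_8=8 ≤ 8
All bounds hold ⇒ YES

YES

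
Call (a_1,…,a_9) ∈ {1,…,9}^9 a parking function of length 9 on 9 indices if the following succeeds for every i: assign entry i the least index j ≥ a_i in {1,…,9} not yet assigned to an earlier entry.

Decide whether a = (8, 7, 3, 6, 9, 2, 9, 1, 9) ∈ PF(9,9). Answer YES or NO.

NO

Order a: b = (1, 2, 3, 6, 7, 8, 9, 9, 9).
  b_1=1 ≤ 1
  b_2=2 ≤ 2
  b_3=3 ≤ 3
  b_4=6 > 4
  fails at i=4 ⇒ NO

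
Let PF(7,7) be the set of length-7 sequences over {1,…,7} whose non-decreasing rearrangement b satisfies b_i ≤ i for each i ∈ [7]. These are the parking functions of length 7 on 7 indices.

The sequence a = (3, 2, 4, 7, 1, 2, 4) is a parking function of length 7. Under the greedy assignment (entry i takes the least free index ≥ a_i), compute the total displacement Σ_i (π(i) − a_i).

Σπ(i) = 1+…+7 = 28; Σa = 3+2+4+7+1+2+4 = 23; disp = 28−23 = 5.

5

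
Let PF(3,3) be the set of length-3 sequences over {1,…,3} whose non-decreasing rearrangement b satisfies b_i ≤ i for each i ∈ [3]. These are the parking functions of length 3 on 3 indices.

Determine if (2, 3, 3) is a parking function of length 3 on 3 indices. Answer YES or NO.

NO

Rearranged: b = (2, 3, 3).
  b_1=2 > 1
  fails at i=1 ⇒ NO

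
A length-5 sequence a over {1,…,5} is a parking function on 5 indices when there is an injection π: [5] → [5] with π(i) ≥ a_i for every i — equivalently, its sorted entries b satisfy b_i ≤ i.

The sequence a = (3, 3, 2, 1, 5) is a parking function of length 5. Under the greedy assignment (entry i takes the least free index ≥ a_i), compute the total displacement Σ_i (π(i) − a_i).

Σπ = 5·6/2 = 15 (π permutes [5]); Σa = 3+3+2+1+5 = 14; disp = 15−14 = 1.

1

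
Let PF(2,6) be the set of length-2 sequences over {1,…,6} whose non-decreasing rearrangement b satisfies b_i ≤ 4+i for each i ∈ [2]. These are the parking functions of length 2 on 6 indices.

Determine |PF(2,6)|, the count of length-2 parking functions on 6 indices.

35

|PF(2,6)| = 5·7^1 = 5·7 = 35 (Konheim–Weiss)
One tuple (5,4) → sorted (4,5): b_i ≤ 4+i ∀i, a PF.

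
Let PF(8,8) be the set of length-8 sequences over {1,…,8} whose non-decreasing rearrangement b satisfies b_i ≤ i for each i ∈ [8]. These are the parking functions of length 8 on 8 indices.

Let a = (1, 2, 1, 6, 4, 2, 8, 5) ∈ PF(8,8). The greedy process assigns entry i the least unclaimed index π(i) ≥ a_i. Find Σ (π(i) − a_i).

7

Σπ = 8·9/2 = 36 (π permutes [8]); Σa = 1+2+1+6+4+2+8+5 = 29; disp = 36−29 = 7.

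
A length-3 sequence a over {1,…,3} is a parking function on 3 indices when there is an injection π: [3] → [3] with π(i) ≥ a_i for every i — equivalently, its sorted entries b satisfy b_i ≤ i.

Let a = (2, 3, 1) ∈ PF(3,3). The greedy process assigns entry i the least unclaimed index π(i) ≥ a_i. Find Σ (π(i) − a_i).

Σπ = 3·4/2 = 6 (π permutes [3]); Σa = 2+3+1 = 6; disp = 6−6 = 0.

0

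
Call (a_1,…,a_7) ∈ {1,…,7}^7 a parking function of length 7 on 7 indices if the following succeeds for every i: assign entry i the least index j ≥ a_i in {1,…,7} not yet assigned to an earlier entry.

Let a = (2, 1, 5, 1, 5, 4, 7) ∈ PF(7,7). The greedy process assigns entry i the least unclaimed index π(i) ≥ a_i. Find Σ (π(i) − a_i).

Σπ = 28 ({1..7} each once); Σa = 2+1+5+1+5+4+7 = 25; disp = 28−25 = 3.

3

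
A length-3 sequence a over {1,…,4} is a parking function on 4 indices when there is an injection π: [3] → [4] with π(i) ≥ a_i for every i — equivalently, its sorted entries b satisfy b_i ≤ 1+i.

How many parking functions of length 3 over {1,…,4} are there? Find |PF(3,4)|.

50

|PF(3,4)| = (4−3+1)·(4+1)^(3−1) = 2·25 = 50 [KW]
E.g. (1,2,2) → sorted (1,2,2): b_i ≤ 1+i ∀i, a PF.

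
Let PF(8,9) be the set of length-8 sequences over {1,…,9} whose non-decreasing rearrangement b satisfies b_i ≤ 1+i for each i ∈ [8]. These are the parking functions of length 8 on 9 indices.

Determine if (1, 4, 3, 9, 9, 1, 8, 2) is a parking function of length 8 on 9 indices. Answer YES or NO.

Sorted: b = (1, 1, 2, 3, 4, 8, 9, 9).
  b_1=1 ≤ 2
  b_2=1 ≤ 3
  b_3=2 ≤ 4
  b_4=3 ≤ 5
  b_5=4 ≤ 6
  b_6=8 > 7
  fails at i=6 ⇒ NO

NO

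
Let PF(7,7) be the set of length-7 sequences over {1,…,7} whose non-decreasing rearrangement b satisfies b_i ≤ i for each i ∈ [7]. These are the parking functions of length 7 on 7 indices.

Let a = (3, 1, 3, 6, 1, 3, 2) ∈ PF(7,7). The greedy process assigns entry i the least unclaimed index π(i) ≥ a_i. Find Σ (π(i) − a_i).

9

Σπ(i) = 1+…+7 = 28; Σa = 3+1+3+6+1+3+2 = 19; disp = 28−19 = 9.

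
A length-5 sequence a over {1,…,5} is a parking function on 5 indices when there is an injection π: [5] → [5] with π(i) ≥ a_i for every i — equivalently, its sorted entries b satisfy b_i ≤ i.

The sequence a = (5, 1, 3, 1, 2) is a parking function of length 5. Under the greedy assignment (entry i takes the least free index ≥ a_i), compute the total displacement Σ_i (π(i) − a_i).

3

Σπ(i) = 1+…+5 = 15; Σa = 5+1+3+1+2 = 12; disp = 15−12 = 3.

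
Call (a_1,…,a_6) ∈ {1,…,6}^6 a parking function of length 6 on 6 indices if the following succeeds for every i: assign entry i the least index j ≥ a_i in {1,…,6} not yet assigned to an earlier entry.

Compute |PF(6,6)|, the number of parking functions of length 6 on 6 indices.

#PF = (7−6)·7^(6−1) = 1 · 16807 = 16807 [KW]
One tuple (2,1,4,5,6,2) → sorted (1,2,2,4,5,6): b_i ≤ i ∀i, a PF.

16807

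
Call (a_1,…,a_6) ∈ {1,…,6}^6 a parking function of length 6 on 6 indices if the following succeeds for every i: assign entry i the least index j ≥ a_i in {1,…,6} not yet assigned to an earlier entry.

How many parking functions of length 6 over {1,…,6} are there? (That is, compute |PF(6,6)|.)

16807

#PF = (6+1−6)·(6+1)^{6−1} = 1 · 16807 = 16807
One tuple (5,6,2,4,1,2) → sorted (1,2,2,4,5,6): b_i ≤ i ∀i, a PF.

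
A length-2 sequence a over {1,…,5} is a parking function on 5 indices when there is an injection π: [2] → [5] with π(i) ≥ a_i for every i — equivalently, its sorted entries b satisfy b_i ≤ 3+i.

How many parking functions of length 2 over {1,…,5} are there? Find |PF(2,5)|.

#PF = (6−2)·6^(2−1) = 4×6 = 24 (Konheim–Weiss)
Example (3,2) → sorted (2,3): b_i ≤ 3+i ∀i, a PF.

24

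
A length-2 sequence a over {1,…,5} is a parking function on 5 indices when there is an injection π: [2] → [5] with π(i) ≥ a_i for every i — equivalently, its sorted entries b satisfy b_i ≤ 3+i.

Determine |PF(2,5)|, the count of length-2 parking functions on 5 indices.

24

|PF| = (5+1−2)·(5+1)^{2−1} = 4 · 6 = 24 [KW]
One tuple (3,5) → sorted (3,5): b_i ≤ 3+i ∀i, a PF.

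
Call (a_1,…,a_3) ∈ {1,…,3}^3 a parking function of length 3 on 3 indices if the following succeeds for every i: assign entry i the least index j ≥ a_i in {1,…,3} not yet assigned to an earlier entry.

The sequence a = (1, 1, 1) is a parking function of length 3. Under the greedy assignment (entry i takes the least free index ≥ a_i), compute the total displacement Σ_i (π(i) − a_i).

Σπ = 3·4/2 = 6 (π permutes [3]); Σa = 1+1+1 = 3; disp = 6−3 = 3.

3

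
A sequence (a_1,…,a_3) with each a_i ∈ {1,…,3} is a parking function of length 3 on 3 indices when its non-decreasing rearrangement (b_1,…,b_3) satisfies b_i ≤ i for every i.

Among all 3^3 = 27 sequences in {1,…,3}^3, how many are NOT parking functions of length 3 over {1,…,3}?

11

Count = (3+1−3)·(3+1)^{3−1} = 1·16 = 16
One tuple (3,3,3) → sorted (3,3,3): b_1=3>1, not a PF.
3^3 − 16 = 27 − 16 = 11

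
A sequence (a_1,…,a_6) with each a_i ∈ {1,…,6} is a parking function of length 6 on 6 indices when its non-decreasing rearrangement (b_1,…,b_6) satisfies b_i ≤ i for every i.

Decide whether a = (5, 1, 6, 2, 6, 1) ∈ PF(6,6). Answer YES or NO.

Order a: b = (1, 1, 2, 5, 6, 6).
  b_1=1 ≤ 1
  b_2=1 ≤ 2
  b_3=2 ≤ 3
  b_4=5 > 4
  fails at i=4 ⇒ NO

NO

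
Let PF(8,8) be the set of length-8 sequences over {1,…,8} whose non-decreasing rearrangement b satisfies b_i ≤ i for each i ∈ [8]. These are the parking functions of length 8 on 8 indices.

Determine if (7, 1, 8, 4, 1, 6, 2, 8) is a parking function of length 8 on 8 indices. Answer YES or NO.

NO

Sorted: b = (1, 1, 2, 4, 6, 7, 8, 8).
  b_1=1 ≤ 1
  b_2=1 ≤ 2
  b_3=2 ≤ 3
  b_4=4 ≤ 4
  b_5=6 > 5
  fails at i=5 ⇒ NO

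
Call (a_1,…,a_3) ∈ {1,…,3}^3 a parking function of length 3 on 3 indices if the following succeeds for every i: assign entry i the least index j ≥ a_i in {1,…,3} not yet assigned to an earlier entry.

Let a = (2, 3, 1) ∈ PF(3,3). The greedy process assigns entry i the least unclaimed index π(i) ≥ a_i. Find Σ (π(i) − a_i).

Σπ = 6 ({1..3} each once); Σa = 2+3+1 = 6; disp = 6−6 = 0.

0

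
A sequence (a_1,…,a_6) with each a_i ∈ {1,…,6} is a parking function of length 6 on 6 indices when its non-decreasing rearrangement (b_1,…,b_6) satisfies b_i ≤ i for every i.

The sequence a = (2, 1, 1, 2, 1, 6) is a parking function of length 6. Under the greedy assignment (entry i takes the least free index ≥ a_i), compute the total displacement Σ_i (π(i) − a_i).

Σπ = 6·7/2 = 21 (π permutes [6]); Σa = 2+1+1+2+1+6 = 13; disp = 21−13 = 8.

8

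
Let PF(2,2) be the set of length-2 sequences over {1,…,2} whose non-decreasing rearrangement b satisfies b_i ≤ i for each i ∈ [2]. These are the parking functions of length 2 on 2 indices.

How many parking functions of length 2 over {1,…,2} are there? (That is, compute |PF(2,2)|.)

|PF(2,2)| = (3−2)·3^(2−1) = 1 · 3 = 3 [KW]
One tuple (1,2) → sorted (1,2): b_i ≤ i ∀i, a PF.

3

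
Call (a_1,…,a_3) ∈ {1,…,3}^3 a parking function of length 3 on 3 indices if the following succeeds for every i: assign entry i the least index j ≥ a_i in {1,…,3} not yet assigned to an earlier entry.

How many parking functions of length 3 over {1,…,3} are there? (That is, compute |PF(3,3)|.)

16

#PF = (3+1−3)·(3+1)^{3−1} = 1×16 = 16
Example (1,3,1) → sorted (1,1,3): b_i ≤ i ∀i, a PF.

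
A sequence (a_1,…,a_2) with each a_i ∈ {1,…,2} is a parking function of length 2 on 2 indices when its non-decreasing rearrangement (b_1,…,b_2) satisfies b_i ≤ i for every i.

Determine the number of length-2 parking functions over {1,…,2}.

3

|PF| = (2+1−2)·(2+1)^{2−1} = 1 · 3 = 3 [KW]
E.g. (1,2) → sorted (1,2): b_i ≤ i ∀i, a PF.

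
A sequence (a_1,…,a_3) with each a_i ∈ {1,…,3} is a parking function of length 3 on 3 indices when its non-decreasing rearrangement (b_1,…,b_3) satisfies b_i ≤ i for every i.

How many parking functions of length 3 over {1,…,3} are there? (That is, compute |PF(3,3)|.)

#PF = (3+1−3)·(3+1)^{3−1} = 1×16 = 16 (Pollak)
Example (1,1,3) → sorted (1,1,3): b_i ≤ i ∀i, a PF.

16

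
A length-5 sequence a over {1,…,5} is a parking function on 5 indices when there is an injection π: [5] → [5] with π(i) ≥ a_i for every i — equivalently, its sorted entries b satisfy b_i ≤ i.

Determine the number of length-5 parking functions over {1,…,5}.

Count = (5−5+1)·(5+1)^(5−1) = 1·1296 = 1296 (Konheim–Weiss)
Example (2,4,2,5,1) → sorted (1,2,2,4,5): b_i ≤ i ∀i, a PF.

1296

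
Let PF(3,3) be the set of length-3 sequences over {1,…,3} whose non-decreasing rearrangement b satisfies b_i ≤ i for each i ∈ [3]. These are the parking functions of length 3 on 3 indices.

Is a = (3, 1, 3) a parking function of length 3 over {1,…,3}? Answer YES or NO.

Order a: b = (1, 3, 3).
  b_1=1 ≤ 1
  b_2=3 > 2
  fails at i=2 ⇒ NO

NO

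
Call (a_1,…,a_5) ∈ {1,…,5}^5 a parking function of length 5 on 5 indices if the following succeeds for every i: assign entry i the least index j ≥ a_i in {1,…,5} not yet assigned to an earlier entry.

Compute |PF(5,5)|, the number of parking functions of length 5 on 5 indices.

Count = 1·6^4 = 1·1296 = 1296 (Konheim–Weiss)
Check (1,2,3,1,3) → sorted (1,1,2,3,3): b_i ≤ i ∀i, a PF.

1296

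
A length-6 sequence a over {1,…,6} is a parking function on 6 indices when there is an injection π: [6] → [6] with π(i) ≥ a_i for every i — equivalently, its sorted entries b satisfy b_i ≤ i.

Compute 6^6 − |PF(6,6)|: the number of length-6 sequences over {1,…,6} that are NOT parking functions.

29849

|PF| = 1·7^5 = 1·16807 = 16807 (Pollak)
One tuple (5,6,5,5,6,6) → sorted (5,5,5,6,6,6): b_1=5>1, not a PF.
6^6 − 16807 = 46656 − 16807 = 29849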